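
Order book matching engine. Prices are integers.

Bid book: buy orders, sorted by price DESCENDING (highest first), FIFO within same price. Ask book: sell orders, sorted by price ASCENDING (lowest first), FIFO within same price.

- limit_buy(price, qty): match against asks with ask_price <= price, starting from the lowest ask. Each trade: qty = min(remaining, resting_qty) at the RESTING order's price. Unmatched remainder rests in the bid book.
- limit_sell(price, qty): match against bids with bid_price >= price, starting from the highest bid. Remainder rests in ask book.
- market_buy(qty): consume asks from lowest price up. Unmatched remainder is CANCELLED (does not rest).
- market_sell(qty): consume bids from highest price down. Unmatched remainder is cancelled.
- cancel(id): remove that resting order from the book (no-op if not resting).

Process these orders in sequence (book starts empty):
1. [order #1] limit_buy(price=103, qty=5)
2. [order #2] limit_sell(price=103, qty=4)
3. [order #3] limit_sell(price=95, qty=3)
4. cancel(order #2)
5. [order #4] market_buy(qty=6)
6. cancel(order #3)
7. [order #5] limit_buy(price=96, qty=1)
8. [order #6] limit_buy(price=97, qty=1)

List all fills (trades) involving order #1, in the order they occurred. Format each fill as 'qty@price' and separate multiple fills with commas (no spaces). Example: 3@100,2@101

Answer: 4@103,1@103

Derivation:
After op 1 [order #1] limit_buy(price=103, qty=5): fills=none; bids=[#1:5@103] asks=[-]
After op 2 [order #2] limit_sell(price=103, qty=4): fills=#1x#2:4@103; bids=[#1:1@103] asks=[-]
After op 3 [order #3] limit_sell(price=95, qty=3): fills=#1x#3:1@103; bids=[-] asks=[#3:2@95]
After op 4 cancel(order #2): fills=none; bids=[-] asks=[#3:2@95]
After op 5 [order #4] market_buy(qty=6): fills=#4x#3:2@95; bids=[-] asks=[-]
After op 6 cancel(order #3): fills=none; bids=[-] asks=[-]
After op 7 [order #5] limit_buy(price=96, qty=1): fills=none; bids=[#5:1@96] asks=[-]
After op 8 [order #6] limit_buy(price=97, qty=1): fills=none; bids=[#6:1@97 #5:1@96] asks=[-]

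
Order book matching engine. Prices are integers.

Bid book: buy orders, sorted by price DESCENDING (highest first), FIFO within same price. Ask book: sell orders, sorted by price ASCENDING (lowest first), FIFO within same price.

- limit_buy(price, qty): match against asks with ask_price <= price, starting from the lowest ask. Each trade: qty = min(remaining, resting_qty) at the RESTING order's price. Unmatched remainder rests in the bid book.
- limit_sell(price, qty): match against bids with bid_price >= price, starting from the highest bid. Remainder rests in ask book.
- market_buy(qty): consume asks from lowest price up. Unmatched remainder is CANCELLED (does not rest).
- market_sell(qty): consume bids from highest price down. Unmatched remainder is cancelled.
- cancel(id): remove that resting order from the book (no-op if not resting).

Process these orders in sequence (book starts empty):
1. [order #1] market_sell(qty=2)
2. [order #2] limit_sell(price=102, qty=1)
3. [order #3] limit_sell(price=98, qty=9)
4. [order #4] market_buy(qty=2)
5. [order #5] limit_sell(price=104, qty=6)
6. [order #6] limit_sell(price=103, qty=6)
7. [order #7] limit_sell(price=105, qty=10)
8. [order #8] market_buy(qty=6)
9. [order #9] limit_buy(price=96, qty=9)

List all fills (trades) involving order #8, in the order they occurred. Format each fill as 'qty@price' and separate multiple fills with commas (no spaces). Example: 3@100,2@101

Answer: 6@98

Derivation:
After op 1 [order #1] market_sell(qty=2): fills=none; bids=[-] asks=[-]
After op 2 [order #2] limit_sell(price=102, qty=1): fills=none; bids=[-] asks=[#2:1@102]
After op 3 [order #3] limit_sell(price=98, qty=9): fills=none; bids=[-] asks=[#3:9@98 #2:1@102]
After op 4 [order #4] market_buy(qty=2): fills=#4x#3:2@98; bids=[-] asks=[#3:7@98 #2:1@102]
After op 5 [order #5] limit_sell(price=104, qty=6): fills=none; bids=[-] asks=[#3:7@98 #2:1@102 #5:6@104]
After op 6 [order #6] limit_sell(price=103, qty=6): fills=none; bids=[-] asks=[#3:7@98 #2:1@102 #6:6@103 #5:6@104]
After op 7 [order #7] limit_sell(price=105, qty=10): fills=none; bids=[-] asks=[#3:7@98 #2:1@102 #6:6@103 #5:6@104 #7:10@105]
After op 8 [order #8] market_buy(qty=6): fills=#8x#3:6@98; bids=[-] asks=[#3:1@98 #2:1@102 #6:6@103 #5:6@104 #7:10@105]
After op 9 [order #9] limit_buy(price=96, qty=9): fills=none; bids=[#9:9@96] asks=[#3:1@98 #2:1@102 #6:6@103 #5:6@104 #7:10@105]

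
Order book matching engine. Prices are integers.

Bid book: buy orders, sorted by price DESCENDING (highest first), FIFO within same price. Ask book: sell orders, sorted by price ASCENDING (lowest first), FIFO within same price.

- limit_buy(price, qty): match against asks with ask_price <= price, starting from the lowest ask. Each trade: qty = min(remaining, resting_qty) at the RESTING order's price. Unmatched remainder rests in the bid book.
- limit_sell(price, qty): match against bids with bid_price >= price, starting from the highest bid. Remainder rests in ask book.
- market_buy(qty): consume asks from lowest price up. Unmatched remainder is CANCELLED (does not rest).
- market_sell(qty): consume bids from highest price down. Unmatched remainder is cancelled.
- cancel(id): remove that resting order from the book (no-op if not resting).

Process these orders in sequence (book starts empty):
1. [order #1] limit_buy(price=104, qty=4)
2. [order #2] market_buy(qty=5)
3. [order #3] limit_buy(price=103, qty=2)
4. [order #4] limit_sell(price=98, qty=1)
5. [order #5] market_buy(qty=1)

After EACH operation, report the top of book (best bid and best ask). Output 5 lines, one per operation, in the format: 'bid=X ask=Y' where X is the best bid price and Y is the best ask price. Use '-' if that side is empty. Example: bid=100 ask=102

After op 1 [order #1] limit_buy(price=104, qty=4): fills=none; bids=[#1:4@104] asks=[-]
After op 2 [order #2] market_buy(qty=5): fills=none; bids=[#1:4@104] asks=[-]
After op 3 [order #3] limit_buy(price=103, qty=2): fills=none; bids=[#1:4@104 #3:2@103] asks=[-]
After op 4 [order #4] limit_sell(price=98, qty=1): fills=#1x#4:1@104; bids=[#1:3@104 #3:2@103] asks=[-]
After op 5 [order #5] market_buy(qty=1): fills=none; bids=[#1:3@104 #3:2@103] asks=[-]

Answer: bid=104 ask=-
bid=104 ask=-
bid=104 ask=-
bid=104 ask=-
bid=104 ask=-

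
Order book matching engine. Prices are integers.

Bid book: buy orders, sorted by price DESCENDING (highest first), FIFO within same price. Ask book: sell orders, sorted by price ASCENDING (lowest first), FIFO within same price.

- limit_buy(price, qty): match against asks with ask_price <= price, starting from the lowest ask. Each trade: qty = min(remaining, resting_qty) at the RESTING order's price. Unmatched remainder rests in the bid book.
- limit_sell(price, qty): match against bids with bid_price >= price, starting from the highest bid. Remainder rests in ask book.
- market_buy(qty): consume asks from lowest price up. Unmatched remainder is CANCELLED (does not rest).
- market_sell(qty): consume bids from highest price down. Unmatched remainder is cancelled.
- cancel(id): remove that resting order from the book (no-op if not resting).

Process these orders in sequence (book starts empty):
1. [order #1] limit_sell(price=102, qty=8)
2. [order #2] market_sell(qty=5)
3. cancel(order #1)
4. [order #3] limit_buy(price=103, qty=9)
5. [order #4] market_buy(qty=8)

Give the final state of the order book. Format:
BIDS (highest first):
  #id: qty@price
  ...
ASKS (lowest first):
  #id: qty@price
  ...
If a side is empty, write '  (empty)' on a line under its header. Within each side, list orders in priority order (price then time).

Answer: BIDS (highest first):
  #3: 9@103
ASKS (lowest first):
  (empty)

Derivation:
After op 1 [order #1] limit_sell(price=102, qty=8): fills=none; bids=[-] asks=[#1:8@102]
After op 2 [order #2] market_sell(qty=5): fills=none; bids=[-] asks=[#1:8@102]
After op 3 cancel(order #1): fills=none; bids=[-] asks=[-]
After op 4 [order #3] limit_buy(price=103, qty=9): fills=none; bids=[#3:9@103] asks=[-]
After op 5 [order #4] market_buy(qty=8): fills=none; bids=[#3:9@103] asks=[-]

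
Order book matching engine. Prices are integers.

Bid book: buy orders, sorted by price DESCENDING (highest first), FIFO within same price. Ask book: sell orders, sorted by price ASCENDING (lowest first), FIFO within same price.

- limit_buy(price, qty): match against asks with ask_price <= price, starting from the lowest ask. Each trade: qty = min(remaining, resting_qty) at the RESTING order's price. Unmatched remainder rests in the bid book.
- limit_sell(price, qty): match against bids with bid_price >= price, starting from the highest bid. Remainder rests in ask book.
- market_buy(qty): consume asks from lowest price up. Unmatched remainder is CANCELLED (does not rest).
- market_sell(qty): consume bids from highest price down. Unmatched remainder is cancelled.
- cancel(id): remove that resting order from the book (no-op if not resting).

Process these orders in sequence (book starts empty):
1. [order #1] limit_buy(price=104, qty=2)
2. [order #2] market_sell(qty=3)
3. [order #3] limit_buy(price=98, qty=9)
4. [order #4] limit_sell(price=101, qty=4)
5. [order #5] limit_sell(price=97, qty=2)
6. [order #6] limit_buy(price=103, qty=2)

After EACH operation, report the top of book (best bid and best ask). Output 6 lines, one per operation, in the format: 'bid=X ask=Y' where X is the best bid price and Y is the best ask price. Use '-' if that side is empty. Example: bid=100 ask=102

After op 1 [order #1] limit_buy(price=104, qty=2): fills=none; bids=[#1:2@104] asks=[-]
After op 2 [order #2] market_sell(qty=3): fills=#1x#2:2@104; bids=[-] asks=[-]
After op 3 [order #3] limit_buy(price=98, qty=9): fills=none; bids=[#3:9@98] asks=[-]
After op 4 [order #4] limit_sell(price=101, qty=4): fills=none; bids=[#3:9@98] asks=[#4:4@101]
After op 5 [order #5] limit_sell(price=97, qty=2): fills=#3x#5:2@98; bids=[#3:7@98] asks=[#4:4@101]
After op 6 [order #6] limit_buy(price=103, qty=2): fills=#6x#4:2@101; bids=[#3:7@98] asks=[#4:2@101]

Answer: bid=104 ask=-
bid=- ask=-
bid=98 ask=-
bid=98 ask=101
bid=98 ask=101
bid=98 ask=101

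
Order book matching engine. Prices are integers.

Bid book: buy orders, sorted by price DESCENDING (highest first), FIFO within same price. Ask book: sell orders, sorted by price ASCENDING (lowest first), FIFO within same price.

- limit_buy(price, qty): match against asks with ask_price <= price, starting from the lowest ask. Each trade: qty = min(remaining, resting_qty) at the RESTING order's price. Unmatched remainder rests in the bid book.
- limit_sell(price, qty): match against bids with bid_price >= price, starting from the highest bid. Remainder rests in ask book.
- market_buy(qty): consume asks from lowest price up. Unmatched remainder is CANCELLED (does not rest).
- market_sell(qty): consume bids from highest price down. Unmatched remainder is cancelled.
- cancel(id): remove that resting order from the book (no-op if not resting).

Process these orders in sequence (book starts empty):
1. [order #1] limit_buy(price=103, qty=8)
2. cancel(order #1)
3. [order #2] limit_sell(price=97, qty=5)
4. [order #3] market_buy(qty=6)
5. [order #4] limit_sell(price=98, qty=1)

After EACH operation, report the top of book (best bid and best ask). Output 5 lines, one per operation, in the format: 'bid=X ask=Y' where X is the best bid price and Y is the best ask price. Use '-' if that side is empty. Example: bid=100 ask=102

Answer: bid=103 ask=-
bid=- ask=-
bid=- ask=97
bid=- ask=-
bid=- ask=98

Derivation:
After op 1 [order #1] limit_buy(price=103, qty=8): fills=none; bids=[#1:8@103] asks=[-]
After op 2 cancel(order #1): fills=none; bids=[-] asks=[-]
After op 3 [order #2] limit_sell(price=97, qty=5): fills=none; bids=[-] asks=[#2:5@97]
After op 4 [order #3] market_buy(qty=6): fills=#3x#2:5@97; bids=[-] asks=[-]
After op 5 [order #4] limit_sell(price=98, qty=1): fills=none; bids=[-] asks=[#4:1@98]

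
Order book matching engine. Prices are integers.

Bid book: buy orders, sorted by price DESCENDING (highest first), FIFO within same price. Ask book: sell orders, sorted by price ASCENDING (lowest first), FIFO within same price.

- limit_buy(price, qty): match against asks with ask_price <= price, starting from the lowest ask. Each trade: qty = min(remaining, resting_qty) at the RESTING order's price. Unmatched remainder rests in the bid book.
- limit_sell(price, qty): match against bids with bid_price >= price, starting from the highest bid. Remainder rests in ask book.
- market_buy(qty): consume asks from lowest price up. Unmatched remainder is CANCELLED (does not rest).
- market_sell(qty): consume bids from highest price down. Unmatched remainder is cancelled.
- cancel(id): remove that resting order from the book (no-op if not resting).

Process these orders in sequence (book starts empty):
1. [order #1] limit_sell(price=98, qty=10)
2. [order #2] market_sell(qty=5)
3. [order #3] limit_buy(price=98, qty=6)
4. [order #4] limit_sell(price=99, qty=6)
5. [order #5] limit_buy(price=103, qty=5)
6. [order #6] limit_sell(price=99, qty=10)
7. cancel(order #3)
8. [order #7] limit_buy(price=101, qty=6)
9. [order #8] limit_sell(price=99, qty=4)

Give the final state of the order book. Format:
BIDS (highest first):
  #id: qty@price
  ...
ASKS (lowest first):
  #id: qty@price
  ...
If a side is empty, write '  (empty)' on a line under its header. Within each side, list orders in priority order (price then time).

Answer: BIDS (highest first):
  (empty)
ASKS (lowest first):
  #6: 9@99
  #8: 4@99

Derivation:
After op 1 [order #1] limit_sell(price=98, qty=10): fills=none; bids=[-] asks=[#1:10@98]
After op 2 [order #2] market_sell(qty=5): fills=none; bids=[-] asks=[#1:10@98]
After op 3 [order #3] limit_buy(price=98, qty=6): fills=#3x#1:6@98; bids=[-] asks=[#1:4@98]
After op 4 [order #4] limit_sell(price=99, qty=6): fills=none; bids=[-] asks=[#1:4@98 #4:6@99]
After op 5 [order #5] limit_buy(price=103, qty=5): fills=#5x#1:4@98 #5x#4:1@99; bids=[-] asks=[#4:5@99]
After op 6 [order #6] limit_sell(price=99, qty=10): fills=none; bids=[-] asks=[#4:5@99 #6:10@99]
After op 7 cancel(order #3): fills=none; bids=[-] asks=[#4:5@99 #6:10@99]
After op 8 [order #7] limit_buy(price=101, qty=6): fills=#7x#4:5@99 #7x#6:1@99; bids=[-] asks=[#6:9@99]
After op 9 [order #8] limit_sell(price=99, qty=4): fills=none; bids=[-] asks=[#6:9@99 #8:4@99]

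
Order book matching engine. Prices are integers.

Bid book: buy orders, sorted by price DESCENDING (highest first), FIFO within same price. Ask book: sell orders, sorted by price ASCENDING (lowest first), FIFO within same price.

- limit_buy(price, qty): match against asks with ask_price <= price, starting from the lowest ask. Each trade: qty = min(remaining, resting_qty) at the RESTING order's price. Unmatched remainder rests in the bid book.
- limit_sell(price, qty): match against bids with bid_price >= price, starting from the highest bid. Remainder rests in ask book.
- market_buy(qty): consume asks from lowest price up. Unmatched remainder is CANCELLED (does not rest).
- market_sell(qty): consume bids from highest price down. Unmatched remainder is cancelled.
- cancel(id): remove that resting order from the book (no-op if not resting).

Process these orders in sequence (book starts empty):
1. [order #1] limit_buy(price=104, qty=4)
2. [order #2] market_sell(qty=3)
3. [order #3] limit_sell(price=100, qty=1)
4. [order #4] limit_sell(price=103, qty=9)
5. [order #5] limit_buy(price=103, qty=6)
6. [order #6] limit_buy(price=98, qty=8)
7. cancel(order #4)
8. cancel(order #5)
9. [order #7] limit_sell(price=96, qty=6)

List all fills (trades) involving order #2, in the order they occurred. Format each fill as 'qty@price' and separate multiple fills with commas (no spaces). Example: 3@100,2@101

After op 1 [order #1] limit_buy(price=104, qty=4): fills=none; bids=[#1:4@104] asks=[-]
After op 2 [order #2] market_sell(qty=3): fills=#1x#2:3@104; bids=[#1:1@104] asks=[-]
After op 3 [order #3] limit_sell(price=100, qty=1): fills=#1x#3:1@104; bids=[-] asks=[-]
After op 4 [order #4] limit_sell(price=103, qty=9): fills=none; bids=[-] asks=[#4:9@103]
After op 5 [order #5] limit_buy(price=103, qty=6): fills=#5x#4:6@103; bids=[-] asks=[#4:3@103]
After op 6 [order #6] limit_buy(price=98, qty=8): fills=none; bids=[#6:8@98] asks=[#4:3@103]
After op 7 cancel(order #4): fills=none; bids=[#6:8@98] asks=[-]
After op 8 cancel(order #5): fills=none; bids=[#6:8@98] asks=[-]
After op 9 [order #7] limit_sell(price=96, qty=6): fills=#6x#7:6@98; bids=[#6:2@98] asks=[-]

Answer: 3@104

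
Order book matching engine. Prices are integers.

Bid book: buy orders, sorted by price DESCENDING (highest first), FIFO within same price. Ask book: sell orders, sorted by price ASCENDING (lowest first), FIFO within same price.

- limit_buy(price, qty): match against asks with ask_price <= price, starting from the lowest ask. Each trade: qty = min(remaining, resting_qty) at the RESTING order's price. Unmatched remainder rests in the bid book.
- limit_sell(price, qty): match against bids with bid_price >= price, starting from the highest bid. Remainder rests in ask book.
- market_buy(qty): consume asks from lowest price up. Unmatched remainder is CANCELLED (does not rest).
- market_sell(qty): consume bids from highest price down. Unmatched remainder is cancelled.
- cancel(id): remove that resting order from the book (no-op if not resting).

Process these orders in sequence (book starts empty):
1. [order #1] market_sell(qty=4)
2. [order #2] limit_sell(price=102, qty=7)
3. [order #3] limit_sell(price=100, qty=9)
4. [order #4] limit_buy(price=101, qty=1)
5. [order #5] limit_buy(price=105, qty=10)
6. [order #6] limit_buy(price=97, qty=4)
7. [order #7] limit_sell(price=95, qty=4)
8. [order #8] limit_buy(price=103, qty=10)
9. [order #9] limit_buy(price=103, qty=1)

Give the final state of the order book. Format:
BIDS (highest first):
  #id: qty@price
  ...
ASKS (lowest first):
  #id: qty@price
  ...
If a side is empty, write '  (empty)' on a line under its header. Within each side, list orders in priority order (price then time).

After op 1 [order #1] market_sell(qty=4): fills=none; bids=[-] asks=[-]
After op 2 [order #2] limit_sell(price=102, qty=7): fills=none; bids=[-] asks=[#2:7@102]
After op 3 [order #3] limit_sell(price=100, qty=9): fills=none; bids=[-] asks=[#3:9@100 #2:7@102]
After op 4 [order #4] limit_buy(price=101, qty=1): fills=#4x#3:1@100; bids=[-] asks=[#3:8@100 #2:7@102]
After op 5 [order #5] limit_buy(price=105, qty=10): fills=#5x#3:8@100 #5x#2:2@102; bids=[-] asks=[#2:5@102]
After op 6 [order #6] limit_buy(price=97, qty=4): fills=none; bids=[#6:4@97] asks=[#2:5@102]
After op 7 [order #7] limit_sell(price=95, qty=4): fills=#6x#7:4@97; bids=[-] asks=[#2:5@102]
After op 8 [order #8] limit_buy(price=103, qty=10): fills=#8x#2:5@102; bids=[#8:5@103] asks=[-]
After op 9 [order #9] limit_buy(price=103, qty=1): fills=none; bids=[#8:5@103 #9:1@103] asks=[-]

Answer: BIDS (highest first):
  #8: 5@103
  #9: 1@103
ASKS (lowest first):
  (empty)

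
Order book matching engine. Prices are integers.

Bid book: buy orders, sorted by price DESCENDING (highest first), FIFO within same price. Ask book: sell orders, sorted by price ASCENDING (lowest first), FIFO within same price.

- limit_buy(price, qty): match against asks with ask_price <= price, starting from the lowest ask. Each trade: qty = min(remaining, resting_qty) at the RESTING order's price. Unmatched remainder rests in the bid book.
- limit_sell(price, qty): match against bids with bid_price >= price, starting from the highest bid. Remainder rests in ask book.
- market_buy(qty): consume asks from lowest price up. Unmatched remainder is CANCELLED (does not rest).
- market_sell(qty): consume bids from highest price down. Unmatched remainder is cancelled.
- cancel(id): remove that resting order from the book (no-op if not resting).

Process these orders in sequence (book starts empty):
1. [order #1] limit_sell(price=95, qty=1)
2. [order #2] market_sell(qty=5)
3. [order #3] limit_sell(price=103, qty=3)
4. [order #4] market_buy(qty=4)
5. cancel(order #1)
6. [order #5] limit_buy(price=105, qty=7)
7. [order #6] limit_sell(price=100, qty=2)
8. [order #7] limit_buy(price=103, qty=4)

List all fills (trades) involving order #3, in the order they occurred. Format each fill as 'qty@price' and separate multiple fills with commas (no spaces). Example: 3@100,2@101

Answer: 3@103

Derivation:
After op 1 [order #1] limit_sell(price=95, qty=1): fills=none; bids=[-] asks=[#1:1@95]
After op 2 [order #2] market_sell(qty=5): fills=none; bids=[-] asks=[#1:1@95]
After op 3 [order #3] limit_sell(price=103, qty=3): fills=none; bids=[-] asks=[#1:1@95 #3:3@103]
After op 4 [order #4] market_buy(qty=4): fills=#4x#1:1@95 #4x#3:3@103; bids=[-] asks=[-]
After op 5 cancel(order #1): fills=none; bids=[-] asks=[-]
After op 6 [order #5] limit_buy(price=105, qty=7): fills=none; bids=[#5:7@105] asks=[-]
After op 7 [order #6] limit_sell(price=100, qty=2): fills=#5x#6:2@105; bids=[#5:5@105] asks=[-]
After op 8 [order #7] limit_buy(price=103, qty=4): fills=none; bids=[#5:5@105 #7:4@103] asks=[-]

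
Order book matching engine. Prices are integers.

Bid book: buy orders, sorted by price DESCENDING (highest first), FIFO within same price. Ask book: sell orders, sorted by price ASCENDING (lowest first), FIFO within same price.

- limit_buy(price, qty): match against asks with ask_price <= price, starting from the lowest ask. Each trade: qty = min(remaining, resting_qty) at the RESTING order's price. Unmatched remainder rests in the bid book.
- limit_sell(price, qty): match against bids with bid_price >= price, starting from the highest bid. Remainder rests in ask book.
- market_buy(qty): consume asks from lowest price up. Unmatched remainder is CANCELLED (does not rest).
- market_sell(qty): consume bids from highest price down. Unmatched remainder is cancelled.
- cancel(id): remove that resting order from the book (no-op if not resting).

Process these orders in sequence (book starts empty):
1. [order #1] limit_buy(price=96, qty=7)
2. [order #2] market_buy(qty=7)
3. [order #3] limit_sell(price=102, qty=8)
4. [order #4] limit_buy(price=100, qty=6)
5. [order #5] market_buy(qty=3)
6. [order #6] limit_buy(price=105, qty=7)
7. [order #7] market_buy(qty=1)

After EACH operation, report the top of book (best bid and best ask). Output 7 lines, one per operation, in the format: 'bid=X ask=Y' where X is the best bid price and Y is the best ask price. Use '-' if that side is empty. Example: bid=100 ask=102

After op 1 [order #1] limit_buy(price=96, qty=7): fills=none; bids=[#1:7@96] asks=[-]
After op 2 [order #2] market_buy(qty=7): fills=none; bids=[#1:7@96] asks=[-]
After op 3 [order #3] limit_sell(price=102, qty=8): fills=none; bids=[#1:7@96] asks=[#3:8@102]
After op 4 [order #4] limit_buy(price=100, qty=6): fills=none; bids=[#4:6@100 #1:7@96] asks=[#3:8@102]
After op 5 [order #5] market_buy(qty=3): fills=#5x#3:3@102; bids=[#4:6@100 #1:7@96] asks=[#3:5@102]
After op 6 [order #6] limit_buy(price=105, qty=7): fills=#6x#3:5@102; bids=[#6:2@105 #4:6@100 #1:7@96] asks=[-]
After op 7 [order #7] market_buy(qty=1): fills=none; bids=[#6:2@105 #4:6@100 #1:7@96] asks=[-]

Answer: bid=96 ask=-
bid=96 ask=-
bid=96 ask=102
bid=100 ask=102
bid=100 ask=102
bid=105 ask=-
bid=105 ask=-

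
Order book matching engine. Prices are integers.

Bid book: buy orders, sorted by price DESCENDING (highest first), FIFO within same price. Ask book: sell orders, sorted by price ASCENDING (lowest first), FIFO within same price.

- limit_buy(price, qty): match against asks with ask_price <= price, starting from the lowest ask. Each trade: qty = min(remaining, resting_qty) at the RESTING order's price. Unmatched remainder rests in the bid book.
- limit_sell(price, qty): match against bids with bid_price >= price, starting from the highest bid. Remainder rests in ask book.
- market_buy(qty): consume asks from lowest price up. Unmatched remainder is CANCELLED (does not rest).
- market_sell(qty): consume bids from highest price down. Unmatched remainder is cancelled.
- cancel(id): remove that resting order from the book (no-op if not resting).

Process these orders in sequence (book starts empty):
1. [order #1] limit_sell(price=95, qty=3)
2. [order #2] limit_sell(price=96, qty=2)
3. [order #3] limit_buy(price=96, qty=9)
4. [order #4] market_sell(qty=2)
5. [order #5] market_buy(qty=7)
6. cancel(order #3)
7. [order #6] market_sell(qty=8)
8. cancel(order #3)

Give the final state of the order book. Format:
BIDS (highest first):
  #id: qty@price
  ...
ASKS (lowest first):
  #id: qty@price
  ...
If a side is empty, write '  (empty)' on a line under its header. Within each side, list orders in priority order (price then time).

After op 1 [order #1] limit_sell(price=95, qty=3): fills=none; bids=[-] asks=[#1:3@95]
After op 2 [order #2] limit_sell(price=96, qty=2): fills=none; bids=[-] asks=[#1:3@95 #2:2@96]
After op 3 [order #3] limit_buy(price=96, qty=9): fills=#3x#1:3@95 #3x#2:2@96; bids=[#3:4@96] asks=[-]
After op 4 [order #4] market_sell(qty=2): fills=#3x#4:2@96; bids=[#3:2@96] asks=[-]
After op 5 [order #5] market_buy(qty=7): fills=none; bids=[#3:2@96] asks=[-]
After op 6 cancel(order #3): fills=none; bids=[-] asks=[-]
After op 7 [order #6] market_sell(qty=8): fills=none; bids=[-] asks=[-]
After op 8 cancel(order #3): fills=none; bids=[-] asks=[-]

Answer: BIDS (highest first):
  (empty)
ASKS (lowest first):
  (empty)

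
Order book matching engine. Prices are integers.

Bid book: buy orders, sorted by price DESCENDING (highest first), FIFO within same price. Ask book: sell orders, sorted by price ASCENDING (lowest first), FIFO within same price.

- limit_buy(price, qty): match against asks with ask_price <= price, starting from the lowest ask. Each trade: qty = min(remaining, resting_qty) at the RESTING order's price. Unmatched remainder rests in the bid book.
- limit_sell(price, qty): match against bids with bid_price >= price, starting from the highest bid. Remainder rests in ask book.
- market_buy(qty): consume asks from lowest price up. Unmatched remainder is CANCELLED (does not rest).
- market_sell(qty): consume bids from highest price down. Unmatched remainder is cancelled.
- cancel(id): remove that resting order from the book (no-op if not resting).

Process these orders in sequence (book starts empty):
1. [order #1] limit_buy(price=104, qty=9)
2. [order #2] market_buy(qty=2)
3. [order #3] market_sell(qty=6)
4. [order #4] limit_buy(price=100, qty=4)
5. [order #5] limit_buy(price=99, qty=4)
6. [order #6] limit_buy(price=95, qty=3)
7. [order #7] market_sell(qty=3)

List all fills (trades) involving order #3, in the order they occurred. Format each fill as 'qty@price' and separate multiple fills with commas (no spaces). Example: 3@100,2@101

After op 1 [order #1] limit_buy(price=104, qty=9): fills=none; bids=[#1:9@104] asks=[-]
After op 2 [order #2] market_buy(qty=2): fills=none; bids=[#1:9@104] asks=[-]
After op 3 [order #3] market_sell(qty=6): fills=#1x#3:6@104; bids=[#1:3@104] asks=[-]
After op 4 [order #4] limit_buy(price=100, qty=4): fills=none; bids=[#1:3@104 #4:4@100] asks=[-]
After op 5 [order #5] limit_buy(price=99, qty=4): fills=none; bids=[#1:3@104 #4:4@100 #5:4@99] asks=[-]
After op 6 [order #6] limit_buy(price=95, qty=3): fills=none; bids=[#1:3@104 #4:4@100 #5:4@99 #6:3@95] asks=[-]
After op 7 [order #7] market_sell(qty=3): fills=#1x#7:3@104; bids=[#4:4@100 #5:4@99 #6:3@95] asks=[-]

Answer: 6@104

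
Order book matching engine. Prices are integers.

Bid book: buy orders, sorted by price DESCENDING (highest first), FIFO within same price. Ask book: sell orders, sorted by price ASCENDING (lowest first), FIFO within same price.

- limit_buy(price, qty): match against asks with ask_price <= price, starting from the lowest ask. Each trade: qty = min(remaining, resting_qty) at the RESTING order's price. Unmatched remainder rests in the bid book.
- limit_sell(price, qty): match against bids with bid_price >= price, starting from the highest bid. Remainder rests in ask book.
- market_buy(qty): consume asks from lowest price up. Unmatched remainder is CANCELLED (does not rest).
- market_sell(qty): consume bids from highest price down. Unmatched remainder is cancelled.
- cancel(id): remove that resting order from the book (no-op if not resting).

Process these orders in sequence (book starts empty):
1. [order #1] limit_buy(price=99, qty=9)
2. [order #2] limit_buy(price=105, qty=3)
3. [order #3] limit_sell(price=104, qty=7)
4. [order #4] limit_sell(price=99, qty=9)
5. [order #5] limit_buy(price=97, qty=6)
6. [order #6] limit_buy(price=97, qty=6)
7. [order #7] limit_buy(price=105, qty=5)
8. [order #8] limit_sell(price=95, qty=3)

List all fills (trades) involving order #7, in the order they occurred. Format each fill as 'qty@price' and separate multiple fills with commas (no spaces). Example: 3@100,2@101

After op 1 [order #1] limit_buy(price=99, qty=9): fills=none; bids=[#1:9@99] asks=[-]
After op 2 [order #2] limit_buy(price=105, qty=3): fills=none; bids=[#2:3@105 #1:9@99] asks=[-]
After op 3 [order #3] limit_sell(price=104, qty=7): fills=#2x#3:3@105; bids=[#1:9@99] asks=[#3:4@104]
After op 4 [order #4] limit_sell(price=99, qty=9): fills=#1x#4:9@99; bids=[-] asks=[#3:4@104]
After op 5 [order #5] limit_buy(price=97, qty=6): fills=none; bids=[#5:6@97] asks=[#3:4@104]
After op 6 [order #6] limit_buy(price=97, qty=6): fills=none; bids=[#5:6@97 #6:6@97] asks=[#3:4@104]
After op 7 [order #7] limit_buy(price=105, qty=5): fills=#7x#3:4@104; bids=[#7:1@105 #5:6@97 #6:6@97] asks=[-]
After op 8 [order #8] limit_sell(price=95, qty=3): fills=#7x#8:1@105 #5x#8:2@97; bids=[#5:4@97 #6:6@97] asks=[-]

Answer: 4@104,1@105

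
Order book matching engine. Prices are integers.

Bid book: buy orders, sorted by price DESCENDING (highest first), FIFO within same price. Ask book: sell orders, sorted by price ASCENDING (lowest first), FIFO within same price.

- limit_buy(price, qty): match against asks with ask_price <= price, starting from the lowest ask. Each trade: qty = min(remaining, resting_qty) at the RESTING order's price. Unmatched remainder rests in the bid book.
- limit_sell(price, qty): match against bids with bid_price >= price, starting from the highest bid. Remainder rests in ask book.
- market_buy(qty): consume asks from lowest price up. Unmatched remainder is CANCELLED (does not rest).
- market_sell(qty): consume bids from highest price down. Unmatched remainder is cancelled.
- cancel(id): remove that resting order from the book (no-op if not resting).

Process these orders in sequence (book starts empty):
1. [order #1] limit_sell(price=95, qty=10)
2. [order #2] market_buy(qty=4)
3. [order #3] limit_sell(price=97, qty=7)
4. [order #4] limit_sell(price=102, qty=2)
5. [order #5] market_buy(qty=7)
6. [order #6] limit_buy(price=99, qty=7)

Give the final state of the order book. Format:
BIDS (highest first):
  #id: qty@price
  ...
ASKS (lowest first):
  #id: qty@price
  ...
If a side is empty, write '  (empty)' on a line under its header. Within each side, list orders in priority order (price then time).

After op 1 [order #1] limit_sell(price=95, qty=10): fills=none; bids=[-] asks=[#1:10@95]
After op 2 [order #2] market_buy(qty=4): fills=#2x#1:4@95; bids=[-] asks=[#1:6@95]
After op 3 [order #3] limit_sell(price=97, qty=7): fills=none; bids=[-] asks=[#1:6@95 #3:7@97]
After op 4 [order #4] limit_sell(price=102, qty=2): fills=none; bids=[-] asks=[#1:6@95 #3:7@97 #4:2@102]
After op 5 [order #5] market_buy(qty=7): fills=#5x#1:6@95 #5x#3:1@97; bids=[-] asks=[#3:6@97 #4:2@102]
After op 6 [order #6] limit_buy(price=99, qty=7): fills=#6x#3:6@97; bids=[#6:1@99] asks=[#4:2@102]

Answer: BIDS (highest first):
  #6: 1@99
ASKS (lowest first):
  #4: 2@102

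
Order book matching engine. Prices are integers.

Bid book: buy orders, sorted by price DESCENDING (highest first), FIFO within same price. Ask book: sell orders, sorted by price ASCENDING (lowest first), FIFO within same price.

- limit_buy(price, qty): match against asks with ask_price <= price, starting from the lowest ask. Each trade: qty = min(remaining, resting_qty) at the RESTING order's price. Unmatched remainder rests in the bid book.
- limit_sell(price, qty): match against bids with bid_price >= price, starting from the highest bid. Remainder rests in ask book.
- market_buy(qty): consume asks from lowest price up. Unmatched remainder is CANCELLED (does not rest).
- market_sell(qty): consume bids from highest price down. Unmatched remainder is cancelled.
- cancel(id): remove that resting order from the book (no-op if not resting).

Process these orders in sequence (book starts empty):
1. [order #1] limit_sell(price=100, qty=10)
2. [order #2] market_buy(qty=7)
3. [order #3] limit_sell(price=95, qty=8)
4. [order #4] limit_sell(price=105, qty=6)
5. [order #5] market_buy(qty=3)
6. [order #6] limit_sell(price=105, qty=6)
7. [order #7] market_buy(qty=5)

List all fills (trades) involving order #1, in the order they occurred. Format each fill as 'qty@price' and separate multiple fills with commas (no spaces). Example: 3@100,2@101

Answer: 7@100

Derivation:
After op 1 [order #1] limit_sell(price=100, qty=10): fills=none; bids=[-] asks=[#1:10@100]
After op 2 [order #2] market_buy(qty=7): fills=#2x#1:7@100; bids=[-] asks=[#1:3@100]
After op 3 [order #3] limit_sell(price=95, qty=8): fills=none; bids=[-] asks=[#3:8@95 #1:3@100]
After op 4 [order #4] limit_sell(price=105, qty=6): fills=none; bids=[-] asks=[#3:8@95 #1:3@100 #4:6@105]
After op 5 [order #5] market_buy(qty=3): fills=#5x#3:3@95; bids=[-] asks=[#3:5@95 #1:3@100 #4:6@105]
After op 6 [order #6] limit_sell(price=105, qty=6): fills=none; bids=[-] asks=[#3:5@95 #1:3@100 #4:6@105 #6:6@105]
After op 7 [order #7] market_buy(qty=5): fills=#7x#3:5@95; bids=[-] asks=[#1:3@100 #4:6@105 #6:6@105]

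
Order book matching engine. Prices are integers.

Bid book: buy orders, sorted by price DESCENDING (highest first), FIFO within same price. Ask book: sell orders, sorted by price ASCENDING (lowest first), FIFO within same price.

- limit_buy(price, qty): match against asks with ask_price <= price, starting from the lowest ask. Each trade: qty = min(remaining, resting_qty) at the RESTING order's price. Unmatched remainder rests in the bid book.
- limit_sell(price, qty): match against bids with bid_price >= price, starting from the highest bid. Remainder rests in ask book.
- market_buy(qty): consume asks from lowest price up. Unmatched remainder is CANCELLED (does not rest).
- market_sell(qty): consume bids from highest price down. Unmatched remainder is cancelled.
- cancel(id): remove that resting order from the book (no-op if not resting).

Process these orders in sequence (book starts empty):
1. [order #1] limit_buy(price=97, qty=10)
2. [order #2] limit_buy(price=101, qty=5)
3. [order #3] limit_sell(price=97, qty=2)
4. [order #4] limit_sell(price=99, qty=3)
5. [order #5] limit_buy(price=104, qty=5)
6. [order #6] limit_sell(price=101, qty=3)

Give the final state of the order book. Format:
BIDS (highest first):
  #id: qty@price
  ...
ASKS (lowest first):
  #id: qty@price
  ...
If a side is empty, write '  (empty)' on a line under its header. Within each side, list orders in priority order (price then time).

Answer: BIDS (highest first):
  #5: 2@104
  #1: 10@97
ASKS (lowest first):
  (empty)

Derivation:
After op 1 [order #1] limit_buy(price=97, qty=10): fills=none; bids=[#1:10@97] asks=[-]
After op 2 [order #2] limit_buy(price=101, qty=5): fills=none; bids=[#2:5@101 #1:10@97] asks=[-]
After op 3 [order #3] limit_sell(price=97, qty=2): fills=#2x#3:2@101; bids=[#2:3@101 #1:10@97] asks=[-]
After op 4 [order #4] limit_sell(price=99, qty=3): fills=#2x#4:3@101; bids=[#1:10@97] asks=[-]
After op 5 [order #5] limit_buy(price=104, qty=5): fills=none; bids=[#5:5@104 #1:10@97] asks=[-]
After op 6 [order #6] limit_sell(price=101, qty=3): fills=#5x#6:3@104; bids=[#5:2@104 #1:10@97] asks=[-]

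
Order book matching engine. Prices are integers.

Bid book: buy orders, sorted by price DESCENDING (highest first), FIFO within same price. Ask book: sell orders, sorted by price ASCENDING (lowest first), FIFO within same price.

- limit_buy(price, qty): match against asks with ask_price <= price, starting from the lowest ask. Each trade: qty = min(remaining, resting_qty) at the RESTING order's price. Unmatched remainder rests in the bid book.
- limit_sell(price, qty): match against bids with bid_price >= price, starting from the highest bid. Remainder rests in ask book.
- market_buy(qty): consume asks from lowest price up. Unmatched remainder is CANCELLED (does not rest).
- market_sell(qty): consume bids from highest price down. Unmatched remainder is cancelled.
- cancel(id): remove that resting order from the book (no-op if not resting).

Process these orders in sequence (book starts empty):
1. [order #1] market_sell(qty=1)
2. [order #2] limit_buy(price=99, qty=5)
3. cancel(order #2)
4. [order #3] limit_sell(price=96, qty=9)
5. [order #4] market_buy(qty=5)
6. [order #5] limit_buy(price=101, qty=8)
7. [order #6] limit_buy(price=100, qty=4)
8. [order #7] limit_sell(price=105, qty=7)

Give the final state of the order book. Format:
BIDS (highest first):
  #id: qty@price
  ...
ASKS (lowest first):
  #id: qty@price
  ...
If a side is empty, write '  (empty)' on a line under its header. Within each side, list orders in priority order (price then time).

Answer: BIDS (highest first):
  #5: 4@101
  #6: 4@100
ASKS (lowest first):
  #7: 7@105

Derivation:
After op 1 [order #1] market_sell(qty=1): fills=none; bids=[-] asks=[-]
After op 2 [order #2] limit_buy(price=99, qty=5): fills=none; bids=[#2:5@99] asks=[-]
After op 3 cancel(order #2): fills=none; bids=[-] asks=[-]
After op 4 [order #3] limit_sell(price=96, qty=9): fills=none; bids=[-] asks=[#3:9@96]
After op 5 [order #4] market_buy(qty=5): fills=#4x#3:5@96; bids=[-] asks=[#3:4@96]
After op 6 [order #5] limit_buy(price=101, qty=8): fills=#5x#3:4@96; bids=[#5:4@101] asks=[-]
After op 7 [order #6] limit_buy(price=100, qty=4): fills=none; bids=[#5:4@101 #6:4@100] asks=[-]
After op 8 [order #7] limit_sell(price=105, qty=7): fills=none; bids=[#5:4@101 #6:4@100] asks=[#7:7@105]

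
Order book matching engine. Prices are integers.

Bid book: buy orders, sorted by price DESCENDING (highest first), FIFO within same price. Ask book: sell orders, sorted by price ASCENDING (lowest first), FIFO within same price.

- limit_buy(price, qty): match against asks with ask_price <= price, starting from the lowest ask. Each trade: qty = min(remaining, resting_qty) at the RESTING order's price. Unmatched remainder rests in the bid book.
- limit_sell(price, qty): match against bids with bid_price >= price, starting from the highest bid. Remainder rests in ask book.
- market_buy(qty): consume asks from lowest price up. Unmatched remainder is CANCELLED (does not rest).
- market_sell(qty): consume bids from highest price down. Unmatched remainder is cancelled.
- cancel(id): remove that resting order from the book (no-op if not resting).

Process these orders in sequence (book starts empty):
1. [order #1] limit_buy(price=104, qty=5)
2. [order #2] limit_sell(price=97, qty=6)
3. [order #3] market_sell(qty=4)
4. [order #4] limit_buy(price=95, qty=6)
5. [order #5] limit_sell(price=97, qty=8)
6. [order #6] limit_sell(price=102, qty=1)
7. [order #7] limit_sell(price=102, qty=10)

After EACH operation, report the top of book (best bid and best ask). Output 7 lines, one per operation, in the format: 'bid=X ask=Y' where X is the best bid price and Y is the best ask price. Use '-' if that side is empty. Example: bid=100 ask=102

After op 1 [order #1] limit_buy(price=104, qty=5): fills=none; bids=[#1:5@104] asks=[-]
After op 2 [order #2] limit_sell(price=97, qty=6): fills=#1x#2:5@104; bids=[-] asks=[#2:1@97]
After op 3 [order #3] market_sell(qty=4): fills=none; bids=[-] asks=[#2:1@97]
After op 4 [order #4] limit_buy(price=95, qty=6): fills=none; bids=[#4:6@95] asks=[#2:1@97]
After op 5 [order #5] limit_sell(price=97, qty=8): fills=none; bids=[#4:6@95] asks=[#2:1@97 #5:8@97]
After op 6 [order #6] limit_sell(price=102, qty=1): fills=none; bids=[#4:6@95] asks=[#2:1@97 #5:8@97 #6:1@102]
After op 7 [order #7] limit_sell(price=102, qty=10): fills=none; bids=[#4:6@95] asks=[#2:1@97 #5:8@97 #6:1@102 #7:10@102]

Answer: bid=104 ask=-
bid=- ask=97
bid=- ask=97
bid=95 ask=97
bid=95 ask=97
bid=95 ask=97
bid=95 ask=97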